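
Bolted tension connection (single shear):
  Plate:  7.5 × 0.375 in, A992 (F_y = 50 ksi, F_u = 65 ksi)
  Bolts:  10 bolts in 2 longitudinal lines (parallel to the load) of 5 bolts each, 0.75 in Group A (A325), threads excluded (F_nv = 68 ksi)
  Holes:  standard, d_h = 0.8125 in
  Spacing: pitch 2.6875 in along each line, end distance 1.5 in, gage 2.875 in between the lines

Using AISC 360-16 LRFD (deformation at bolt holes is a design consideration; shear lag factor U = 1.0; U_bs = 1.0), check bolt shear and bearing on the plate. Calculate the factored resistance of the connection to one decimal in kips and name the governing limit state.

Bolt shear: A_b = π(0.75)²/4 = 0.44179 in². φR_n = 0.75 × 68 × 0.44179 × 10 × 1 = 225.3 kips.
Bearing (0.375 in plate, F_u = 65 ksi): end bolts L_c = 1.5 − 0.8125/2 = 1.09375, R_n = min(1.2×1.09375×0.375×65, 2.4×0.75×0.375×65) = 31.992 kips/bolt; interior L_c = 2.6875 − 0.8125 = 1.875, R_n = 43.875 kips/bolt. φR_n = 0.75 × (2×31.992 + 8×43.875) = 311.2 kips.
Governing: min(225.3, 311.2) = 225.3 kips → bolt shear.

225.3 kips (bolt shear governs)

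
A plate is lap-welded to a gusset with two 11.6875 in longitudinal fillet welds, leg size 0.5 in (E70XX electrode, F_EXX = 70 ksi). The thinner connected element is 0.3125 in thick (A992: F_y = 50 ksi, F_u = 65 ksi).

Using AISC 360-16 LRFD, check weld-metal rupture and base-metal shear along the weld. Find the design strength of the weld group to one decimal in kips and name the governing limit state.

Weld metal: throat = 0.707×0.5 = 0.3535 in, L = 2×11.6875 = 23.375 in. φR_n = 0.75 × 0.6 × 70 × 0.3535 × 23.375 = 260.3 kips.
Base metal shear (0.3125 in plate): yield φR_n = 1.0×0.6×50×0.3125×23.375 = 219.1 kips; rupture φR_n = 0.75×0.6×65×0.3125×23.375 = 213.7 kips; take 213.7 kips (rupture).
Governing: min(260.3, 213.7) = 213.7 kips → base-metal shear.

213.7 kips (base-metal shear governs)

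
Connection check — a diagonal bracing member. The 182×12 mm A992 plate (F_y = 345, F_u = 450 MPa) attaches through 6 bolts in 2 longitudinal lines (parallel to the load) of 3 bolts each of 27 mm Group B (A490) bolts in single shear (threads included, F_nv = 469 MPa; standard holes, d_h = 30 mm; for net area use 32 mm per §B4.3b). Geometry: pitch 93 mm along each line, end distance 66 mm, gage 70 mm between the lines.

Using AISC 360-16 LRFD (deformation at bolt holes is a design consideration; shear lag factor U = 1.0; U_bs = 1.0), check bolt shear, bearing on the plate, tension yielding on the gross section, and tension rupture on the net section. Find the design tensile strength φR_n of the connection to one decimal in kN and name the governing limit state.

Bolt shear: A_b = π(27)²/4 = 572.56 mm². φR_n = 0.75 × 469 × 572.56 × 6 × 1 = 1208.4 kN.
Bearing (12 mm plate, F_u = 450 MPa): end bolts L_c = 66 − 30/2 = 51, R_n = min(1.2×51×12×450, 2.4×27×12×450) = 330.48 kN/bolt; interior L_c = 93 − 30 = 63, R_n = 349.92 kN/bolt. φR_n = 0.75 × (2×330.48 + 4×349.92) = 1545.5 kN.
Tension yield (gross): A_g = 182×12 = 2184 mm². φR_n = 0.90 × 345 × 2184 = 678.1 kN.
Tension rupture (net): A_n = (182 − 2×32)×12 = 1416 mm² (U = 1.0, A_e = A_n). φR_n = 0.75 × 450 × 1416 = 477.9 kN.
Governing: min(1208.4, 1545.5, 678.1, 477.9) = 477.9 kN → net-section rupture.

477.9 kN (net-section rupture governs)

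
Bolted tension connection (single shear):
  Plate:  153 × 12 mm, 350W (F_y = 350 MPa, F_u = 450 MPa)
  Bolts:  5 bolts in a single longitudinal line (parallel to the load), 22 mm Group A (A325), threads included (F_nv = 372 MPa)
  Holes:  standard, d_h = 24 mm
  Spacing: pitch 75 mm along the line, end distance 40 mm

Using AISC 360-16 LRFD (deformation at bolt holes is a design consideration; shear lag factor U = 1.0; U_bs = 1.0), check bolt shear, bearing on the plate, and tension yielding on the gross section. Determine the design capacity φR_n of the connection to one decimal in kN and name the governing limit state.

530.3 kN (bolt shear governs)

Bolt shear: A_b = π(22)²/4 = 380.13 mm². φR_n = 0.75 × 372 × 380.13 × 5 × 1 = 530.3 kN.
Bearing (12 mm plate, F_u = 450 MPa): end bolts L_c = 40 − 24/2 = 28, R_n = min(1.2×28×12×450, 2.4×22×12×450) = 181.44 kN/bolt; interior L_c = 75 − 24 = 51, R_n = 285.12 kN/bolt. φR_n = 0.75 × (1×181.44 + 4×285.12) = 991.4 kN.
Tension yield (gross): A_g = 153×12 = 1836 mm². φR_n = 0.90 × 350 × 1836 = 578.3 kN.
Governing: min(530.3, 991.4, 578.3) = 530.3 kN → bolt shear.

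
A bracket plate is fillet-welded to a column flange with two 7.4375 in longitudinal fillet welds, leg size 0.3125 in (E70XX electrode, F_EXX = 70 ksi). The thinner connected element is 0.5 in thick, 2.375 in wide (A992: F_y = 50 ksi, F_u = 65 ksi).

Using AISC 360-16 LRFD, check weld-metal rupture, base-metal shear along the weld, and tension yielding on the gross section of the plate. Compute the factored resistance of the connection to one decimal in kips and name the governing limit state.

Weld metal: throat = 0.707×0.3125 = 0.22094 in, L = 2×7.4375 = 14.875 in. φR_n = 0.75 × 0.6 × 70 × 0.22094 × 14.875 = 103.5 kips.
Base metal shear (0.5 in plate): yield φR_n = 1.0×0.6×50×0.5×14.875 = 223.1 kips; rupture φR_n = 0.75×0.6×65×0.5×14.875 = 217.5 kips; take 217.5 kips (rupture).
Tension yield (gross): A_g = 2.375×0.5 = 1.1875 in². φR_n = 0.90 × 50 × 1.1875 = 53.4 kips.
Governing: min(103.5, 217.5, 53.4) = 53.4 kips → gross-section yield.

53.4 kips (gross-section yield governs)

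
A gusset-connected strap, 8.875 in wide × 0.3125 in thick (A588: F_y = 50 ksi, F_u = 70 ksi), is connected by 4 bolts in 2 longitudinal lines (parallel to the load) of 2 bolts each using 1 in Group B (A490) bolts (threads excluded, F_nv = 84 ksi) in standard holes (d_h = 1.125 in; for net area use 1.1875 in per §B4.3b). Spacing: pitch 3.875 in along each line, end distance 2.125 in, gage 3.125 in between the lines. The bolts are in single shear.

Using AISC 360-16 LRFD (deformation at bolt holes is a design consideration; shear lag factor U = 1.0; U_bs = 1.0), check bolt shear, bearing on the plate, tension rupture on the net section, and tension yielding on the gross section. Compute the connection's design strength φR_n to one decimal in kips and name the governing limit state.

Bolt shear: A_b = π(1)²/4 = 0.7854 in². φR_n = 0.75 × 84 × 0.7854 × 4 × 1 = 197.9 kips.
Bearing (0.3125 in plate, F_u = 70 ksi): end bolts L_c = 2.125 − 1.125/2 = 1.5625, R_n = min(1.2×1.5625×0.3125×70, 2.4×1×0.3125×70) = 41.016 kips/bolt; interior L_c = 3.875 − 1.125 = 2.75, R_n = 52.5 kips/bolt. φR_n = 0.75 × (2×41.016 + 2×52.5) = 140.3 kips.
Tension rupture (net): A_n = (8.875 − 2×1.1875)×0.3125 = 2.0313 in² (U = 1.0, A_e = A_n). φR_n = 0.75 × 70 × 2.0313 = 106.6 kips.
Tension yield (gross): A_g = 8.875×0.3125 = 2.7734 in². φR_n = 0.90 × 50 × 2.7734 = 124.8 kips.
Governing: min(197.9, 140.3, 106.6, 124.8) = 106.6 kips → net-section rupture.

106.6 kips (net-section rupture governs)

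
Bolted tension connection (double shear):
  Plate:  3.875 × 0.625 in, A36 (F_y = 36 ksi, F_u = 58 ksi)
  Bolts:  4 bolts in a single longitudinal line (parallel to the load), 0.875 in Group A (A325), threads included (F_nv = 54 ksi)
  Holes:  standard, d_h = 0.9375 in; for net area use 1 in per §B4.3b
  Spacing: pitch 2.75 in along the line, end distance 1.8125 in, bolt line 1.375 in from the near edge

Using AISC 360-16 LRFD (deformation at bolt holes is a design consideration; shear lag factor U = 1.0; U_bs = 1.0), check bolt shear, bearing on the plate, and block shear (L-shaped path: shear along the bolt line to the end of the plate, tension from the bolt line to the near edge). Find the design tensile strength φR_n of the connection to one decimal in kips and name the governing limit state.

125.7 kips (block shear governs)

Bolt shear: A_b = π(0.875)²/4 = 0.60132 in². φR_n = 0.75 × 54 × 0.60132 × 4 × 2 = 194.8 kips.
Bearing (0.625 in plate, F_u = 58 ksi): end bolts L_c = 1.8125 − 0.9375/2 = 1.34375, R_n = min(1.2×1.34375×0.625×58, 2.4×0.875×0.625×58) = 58.453 kips/bolt; interior L_c = 2.75 − 0.9375 = 1.8125, R_n = 76.125 kips/bolt. φR_n = 0.75 × (1×58.453 + 3×76.125) = 215.1 kips.
Block shear: shear path 1×[1.8125+3×2.75] = 1×10.0625 in, A_gv = 6.2891, A_nv = 1×(10.0625 − 3.5×1)×0.625 = 4.1016 in²; tension to near edge: (1.375 − 0.5×1)×0.625 = 0.54688 in². R_n = min(0.6×58×4.1016, 0.6×36×6.2891) + 1.0×58×0.54688 = min(142.74, 135.84) + 31.719 = 167.56 kips. φR_n = 0.75 × 167.56 = 125.7 kips.
Governing: min(194.8, 215.1, 125.7) = 125.7 kips → block shear.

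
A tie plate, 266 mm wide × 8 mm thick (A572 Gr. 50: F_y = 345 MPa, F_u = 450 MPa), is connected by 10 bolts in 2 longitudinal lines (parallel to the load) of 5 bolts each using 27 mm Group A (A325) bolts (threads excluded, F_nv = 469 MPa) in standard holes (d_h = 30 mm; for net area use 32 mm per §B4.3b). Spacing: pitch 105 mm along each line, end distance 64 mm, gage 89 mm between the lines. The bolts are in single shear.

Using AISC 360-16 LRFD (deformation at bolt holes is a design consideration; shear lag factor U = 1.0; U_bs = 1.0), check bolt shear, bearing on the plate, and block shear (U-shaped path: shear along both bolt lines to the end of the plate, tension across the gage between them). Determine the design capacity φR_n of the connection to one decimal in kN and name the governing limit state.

1255.5 kN (block shear governs)

Bolt shear: A_b = π(27)²/4 = 572.56 mm². φR_n = 0.75 × 469 × 572.56 × 10 × 1 = 2014.0 kN.
Bearing (8 mm plate, F_u = 450 MPa): end bolts L_c = 64 − 30/2 = 49, R_n = min(1.2×49×8×450, 2.4×27×8×450) = 211.68 kN/bolt; interior L_c = 105 − 30 = 75, R_n = 233.28 kN/bolt. φR_n = 0.75 × (2×211.68 + 8×233.28) = 1717.2 kN.
Block shear: shear path 2×[64+4×105] = 2×484 mm, A_gv = 7744, A_nv = 2×(484 − 4.5×32)×8 = 5440 mm²; tension across gage: (89 − 1×32)×8 = 456 mm². R_n = min(0.6×450×5440, 0.6×345×7744) + 1.0×450×456 = min(1468.8, 1603) + 205.2 = 1674 kN. φR_n = 0.75 × 1674 = 1255.5 kN.
Governing: min(2014.0, 1717.2, 1255.5) = 1255.5 kN → block shear.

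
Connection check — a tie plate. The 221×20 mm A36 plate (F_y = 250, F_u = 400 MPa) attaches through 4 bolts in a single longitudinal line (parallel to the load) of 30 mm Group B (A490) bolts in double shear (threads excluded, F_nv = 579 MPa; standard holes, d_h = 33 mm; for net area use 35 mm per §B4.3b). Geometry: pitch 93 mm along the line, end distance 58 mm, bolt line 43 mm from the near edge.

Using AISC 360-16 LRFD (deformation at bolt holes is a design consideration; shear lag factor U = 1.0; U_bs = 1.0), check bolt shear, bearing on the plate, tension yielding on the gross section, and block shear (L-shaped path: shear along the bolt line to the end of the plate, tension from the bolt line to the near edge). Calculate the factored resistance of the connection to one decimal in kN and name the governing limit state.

Bolt shear: A_b = π(30)²/4 = 706.86 mm². φR_n = 0.75 × 579 × 706.86 × 4 × 2 = 2455.6 kN.
Bearing (20 mm plate, F_u = 400 MPa): end bolts L_c = 58 − 33/2 = 41.5, R_n = min(1.2×41.5×20×400, 2.4×30×20×400) = 398.4 kN/bolt; interior L_c = 93 − 33 = 60, R_n = 576 kN/bolt. φR_n = 0.75 × (1×398.4 + 3×576) = 1594.8 kN.
Tension yield (gross): A_g = 221×20 = 4420 mm². φR_n = 0.90 × 250 × 4420 = 994.5 kN.
Block shear: shear path 1×[58+3×93] = 1×337 mm, A_gv = 6740, A_nv = 1×(337 − 3.5×35)×20 = 4290 mm²; tension to near edge: (43 − 0.5×35)×20 = 510 mm². R_n = min(0.6×400×4290, 0.6×250×6740) + 1.0×400×510 = min(1029.6, 1011) + 204 = 1215 kN. φR_n = 0.75 × 1215 = 911.3 kN.
Governing: min(2455.6, 1594.8, 994.5, 911.3) = 911.3 kN → block shear.

911.3 kN (block shear governs)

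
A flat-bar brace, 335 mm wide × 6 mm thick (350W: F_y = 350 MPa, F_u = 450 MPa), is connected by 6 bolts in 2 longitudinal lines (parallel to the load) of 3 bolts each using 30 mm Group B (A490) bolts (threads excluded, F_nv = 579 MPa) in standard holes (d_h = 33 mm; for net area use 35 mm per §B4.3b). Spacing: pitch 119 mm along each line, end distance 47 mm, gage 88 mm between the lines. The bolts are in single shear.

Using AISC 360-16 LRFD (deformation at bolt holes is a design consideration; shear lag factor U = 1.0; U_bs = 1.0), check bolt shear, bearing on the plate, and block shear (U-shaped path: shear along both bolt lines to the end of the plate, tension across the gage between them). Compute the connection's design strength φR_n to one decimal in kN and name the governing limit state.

587.3 kN (block shear governs)

Bolt shear: A_b = π(30)²/4 = 706.86 mm². φR_n = 0.75 × 579 × 706.86 × 6 × 1 = 1841.7 kN.
Bearing (6 mm plate, F_u = 450 MPa): end bolts L_c = 47 − 33/2 = 30.5, R_n = min(1.2×30.5×6×450, 2.4×30×6×450) = 98.82 kN/bolt; interior L_c = 119 − 33 = 86, R_n = 194.4 kN/bolt. φR_n = 0.75 × (2×98.82 + 4×194.4) = 731.4 kN.
Block shear: shear path 2×[47+2×119] = 2×285 mm, A_gv = 3420, A_nv = 2×(285 − 2.5×35)×6 = 2370 mm²; tension across gage: (88 − 1×35)×6 = 318 mm². R_n = min(0.6×450×2370, 0.6×350×3420) + 1.0×450×318 = min(639.9, 718.2) + 143.1 = 783 kN. φR_n = 0.75 × 783 = 587.3 kN.
Governing: min(1841.7, 731.4, 587.3) = 587.3 kN → block shear.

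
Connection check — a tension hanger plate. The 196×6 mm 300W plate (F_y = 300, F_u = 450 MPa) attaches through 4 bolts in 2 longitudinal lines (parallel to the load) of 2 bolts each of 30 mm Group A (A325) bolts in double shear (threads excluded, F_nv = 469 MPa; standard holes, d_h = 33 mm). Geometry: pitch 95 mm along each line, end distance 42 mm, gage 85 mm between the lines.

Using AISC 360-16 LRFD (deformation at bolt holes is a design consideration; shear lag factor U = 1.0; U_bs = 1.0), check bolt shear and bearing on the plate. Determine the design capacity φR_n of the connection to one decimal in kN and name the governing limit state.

415.5 kN (bearing governs)

Bolt shear: A_b = π(30)²/4 = 706.86 mm². φR_n = 0.75 × 469 × 706.86 × 4 × 2 = 1989.1 kN.
Bearing (6 mm plate, F_u = 450 MPa): end bolts L_c = 42 − 33/2 = 25.5, R_n = min(1.2×25.5×6×450, 2.4×30×6×450) = 82.62 kN/bolt; interior L_c = 95 − 33 = 62, R_n = 194.4 kN/bolt. φR_n = 0.75 × (2×82.62 + 2×194.4) = 415.5 kN.
Governing: min(1989.1, 415.5) = 415.5 kN → bearing.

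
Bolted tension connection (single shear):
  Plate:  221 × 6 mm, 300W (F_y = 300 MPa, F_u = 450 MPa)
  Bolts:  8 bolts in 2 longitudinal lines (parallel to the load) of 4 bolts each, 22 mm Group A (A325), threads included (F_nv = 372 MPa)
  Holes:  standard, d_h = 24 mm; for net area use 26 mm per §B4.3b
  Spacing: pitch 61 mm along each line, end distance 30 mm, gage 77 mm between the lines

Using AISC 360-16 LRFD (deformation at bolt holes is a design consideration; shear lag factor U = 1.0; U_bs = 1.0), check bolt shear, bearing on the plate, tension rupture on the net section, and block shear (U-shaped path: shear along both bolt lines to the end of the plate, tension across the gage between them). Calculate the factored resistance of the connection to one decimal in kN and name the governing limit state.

Bolt shear: A_b = π(22)²/4 = 380.13 mm². φR_n = 0.75 × 372 × 380.13 × 8 × 1 = 848.5 kN.
Bearing (6 mm plate, F_u = 450 MPa): end bolts L_c = 30 − 24/2 = 18, R_n = min(1.2×18×6×450, 2.4×22×6×450) = 58.32 kN/bolt; interior L_c = 61 − 24 = 37, R_n = 119.88 kN/bolt. φR_n = 0.75 × (2×58.32 + 6×119.88) = 626.9 kN.
Tension rupture (net): A_n = (221 − 2×26)×6 = 1014 mm² (U = 1.0, A_e = A_n). φR_n = 0.75 × 450 × 1014 = 342.2 kN.
Block shear: shear path 2×[30+3×61] = 2×213 mm, A_gv = 2556, A_nv = 2×(213 − 3.5×26)×6 = 1464 mm²; tension across gage: (77 − 1×26)×6 = 306 mm². R_n = min(0.6×450×1464, 0.6×300×2556) + 1.0×450×306 = min(395.28, 460.08) + 137.7 = 532.98 kN. φR_n = 0.75 × 532.98 = 399.7 kN.
Governing: min(848.5, 626.9, 342.2, 399.7) = 342.2 kN → net-section rupture.

342.2 kN (net-section rupture governs)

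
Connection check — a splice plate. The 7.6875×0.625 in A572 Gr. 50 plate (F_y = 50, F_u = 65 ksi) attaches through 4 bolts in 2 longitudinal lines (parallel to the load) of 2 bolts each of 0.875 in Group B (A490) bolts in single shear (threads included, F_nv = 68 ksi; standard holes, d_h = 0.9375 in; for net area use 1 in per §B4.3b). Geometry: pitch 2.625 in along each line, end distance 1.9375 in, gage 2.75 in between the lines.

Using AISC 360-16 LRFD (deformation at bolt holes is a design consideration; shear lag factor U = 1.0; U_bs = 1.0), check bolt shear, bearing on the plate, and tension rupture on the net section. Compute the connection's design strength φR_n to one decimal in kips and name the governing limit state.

122.7 kips (bolt shear governs)

Bolt shear: A_b = π(0.875)²/4 = 0.60132 in². φR_n = 0.75 × 68 × 0.60132 × 4 × 1 = 122.7 kips.
Bearing (0.625 in plate, F_u = 65 ksi): end bolts L_c = 1.9375 − 0.9375/2 = 1.46875, R_n = min(1.2×1.46875×0.625×65, 2.4×0.875×0.625×65) = 71.602 kips/bolt; interior L_c = 2.625 − 0.9375 = 1.6875, R_n = 82.266 kips/bolt. φR_n = 0.75 × (2×71.602 + 2×82.266) = 230.8 kips.
Tension rupture (net): A_n = (7.6875 − 2×1)×0.625 = 3.5547 in² (U = 1.0, A_e = A_n). φR_n = 0.75 × 65 × 3.5547 = 173.3 kips.
Governing: min(122.7, 230.8, 173.3) = 122.7 kips → bolt shear.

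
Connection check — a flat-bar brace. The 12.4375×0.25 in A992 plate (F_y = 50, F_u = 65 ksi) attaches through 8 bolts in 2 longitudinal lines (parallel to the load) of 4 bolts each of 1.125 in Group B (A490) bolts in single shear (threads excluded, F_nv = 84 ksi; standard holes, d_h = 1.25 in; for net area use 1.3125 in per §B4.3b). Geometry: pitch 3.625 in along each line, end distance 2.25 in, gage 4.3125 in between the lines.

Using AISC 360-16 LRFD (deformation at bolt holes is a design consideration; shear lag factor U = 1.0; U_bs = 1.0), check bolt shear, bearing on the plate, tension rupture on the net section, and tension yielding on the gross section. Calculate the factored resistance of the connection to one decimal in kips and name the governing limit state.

119.6 kips (net-section rupture governs)

Bolt shear: A_b = π(1.125)²/4 = 0.99402 in². φR_n = 0.75 × 84 × 0.99402 × 8 × 1 = 501.0 kips.
Bearing (0.25 in plate, F_u = 65 ksi): end bolts L_c = 2.25 − 1.25/2 = 1.625, R_n = min(1.2×1.625×0.25×65, 2.4×1.125×0.25×65) = 31.688 kips/bolt; interior L_c = 3.625 − 1.25 = 2.375, R_n = 43.875 kips/bolt. φR_n = 0.75 × (2×31.688 + 6×43.875) = 245.0 kips.
Tension rupture (net): A_n = (12.4375 − 2×1.3125)×0.25 = 2.4531 in² (U = 1.0, A_e = A_n). φR_n = 0.75 × 65 × 2.4531 = 119.6 kips.
Tension yield (gross): A_g = 12.4375×0.25 = 3.1094 in². φR_n = 0.90 × 50 × 3.1094 = 139.9 kips.
Governing: min(501.0, 245.0, 119.6, 139.9) = 119.6 kips → net-section rupture.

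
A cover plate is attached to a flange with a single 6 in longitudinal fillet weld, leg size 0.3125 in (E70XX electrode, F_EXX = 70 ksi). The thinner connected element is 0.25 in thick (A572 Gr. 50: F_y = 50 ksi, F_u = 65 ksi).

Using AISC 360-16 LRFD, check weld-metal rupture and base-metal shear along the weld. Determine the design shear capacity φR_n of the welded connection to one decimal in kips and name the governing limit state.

Weld metal: throat = 0.707×0.3125 = 0.22094 in, L = 6 in. φR_n = 0.75 × 0.6 × 70 × 0.22094 × 6 = 41.8 kips.
Base metal shear (0.25 in plate): yield φR_n = 1.0×0.6×50×0.25×6 = 45.0 kips; rupture φR_n = 0.75×0.6×65×0.25×6 = 43.9 kips; take 43.9 kips (rupture).
Governing: min(41.8, 43.9) = 41.8 kips → weld metal.

41.8 kips (weld metal governs)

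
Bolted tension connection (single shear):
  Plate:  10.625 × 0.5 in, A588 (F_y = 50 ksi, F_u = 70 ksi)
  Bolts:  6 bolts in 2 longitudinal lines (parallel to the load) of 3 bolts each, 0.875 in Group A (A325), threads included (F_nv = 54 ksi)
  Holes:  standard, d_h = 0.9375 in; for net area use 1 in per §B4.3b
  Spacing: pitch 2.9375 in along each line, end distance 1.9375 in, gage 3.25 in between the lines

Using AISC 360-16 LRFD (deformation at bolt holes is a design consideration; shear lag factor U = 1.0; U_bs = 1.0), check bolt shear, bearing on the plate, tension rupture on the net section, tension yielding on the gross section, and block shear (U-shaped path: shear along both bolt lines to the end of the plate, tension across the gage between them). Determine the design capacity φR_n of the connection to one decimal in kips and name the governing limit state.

146.1 kips (bolt shear governs)

Bolt shear: A_b = π(0.875)²/4 = 0.60132 in². φR_n = 0.75 × 54 × 0.60132 × 6 × 1 = 146.1 kips.
Bearing (0.5 in plate, F_u = 70 ksi): end bolts L_c = 1.9375 − 0.9375/2 = 1.46875, R_n = min(1.2×1.46875×0.5×70, 2.4×0.875×0.5×70) = 61.688 kips/bolt; interior L_c = 2.9375 − 0.9375 = 2, R_n = 73.5 kips/bolt. φR_n = 0.75 × (2×61.688 + 4×73.5) = 313.0 kips.
Tension rupture (net): A_n = (10.625 − 2×1)×0.5 = 4.3125 in² (U = 1.0, A_e = A_n). φR_n = 0.75 × 70 × 4.3125 = 226.4 kips.
Tension yield (gross): A_g = 10.625×0.5 = 5.3125 in². φR_n = 0.90 × 50 × 5.3125 = 239.1 kips.
Block shear: shear path 2×[1.9375+2×2.9375] = 2×7.8125 in, A_gv = 7.8125, A_nv = 2×(7.8125 − 2.5×1)×0.5 = 5.3125 in²; tension across gage: (3.25 − 1×1)×0.5 = 1.125 in². R_n = min(0.6×70×5.3125, 0.6×50×7.8125) + 1.0×70×1.125 = min(223.13, 234.38) + 78.75 = 301.88 kips. φR_n = 0.75 × 301.88 = 226.4 kips.
Governing: min(146.1, 313.0, 226.4, 239.1, 226.4) = 146.1 kips → bolt shear.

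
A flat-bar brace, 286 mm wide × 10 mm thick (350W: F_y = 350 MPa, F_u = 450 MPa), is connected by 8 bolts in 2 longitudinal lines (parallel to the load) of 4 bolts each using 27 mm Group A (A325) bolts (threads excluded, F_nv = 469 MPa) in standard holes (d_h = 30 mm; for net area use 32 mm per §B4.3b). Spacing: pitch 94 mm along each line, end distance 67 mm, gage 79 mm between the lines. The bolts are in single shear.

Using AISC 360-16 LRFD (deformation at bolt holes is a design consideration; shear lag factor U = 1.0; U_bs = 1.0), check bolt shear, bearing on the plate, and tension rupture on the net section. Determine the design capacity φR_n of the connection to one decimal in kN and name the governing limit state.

749.3 kN (net-section rupture governs)

Bolt shear: A_b = π(27)²/4 = 572.56 mm². φR_n = 0.75 × 469 × 572.56 × 8 × 1 = 1611.2 kN.
Bearing (10 mm plate, F_u = 450 MPa): end bolts L_c = 67 − 30/2 = 52, R_n = min(1.2×52×10×450, 2.4×27×10×450) = 280.8 kN/bolt; interior L_c = 94 − 30 = 64, R_n = 291.6 kN/bolt. φR_n = 0.75 × (2×280.8 + 6×291.6) = 1733.4 kN.
Tension rupture (net): A_n = (286 − 2×32)×10 = 2220 mm² (U = 1.0, A_e = A_n). φR_n = 0.75 × 450 × 2220 = 749.3 kN.
Governing: min(1611.2, 1733.4, 749.3) = 749.3 kN → net-section rupture.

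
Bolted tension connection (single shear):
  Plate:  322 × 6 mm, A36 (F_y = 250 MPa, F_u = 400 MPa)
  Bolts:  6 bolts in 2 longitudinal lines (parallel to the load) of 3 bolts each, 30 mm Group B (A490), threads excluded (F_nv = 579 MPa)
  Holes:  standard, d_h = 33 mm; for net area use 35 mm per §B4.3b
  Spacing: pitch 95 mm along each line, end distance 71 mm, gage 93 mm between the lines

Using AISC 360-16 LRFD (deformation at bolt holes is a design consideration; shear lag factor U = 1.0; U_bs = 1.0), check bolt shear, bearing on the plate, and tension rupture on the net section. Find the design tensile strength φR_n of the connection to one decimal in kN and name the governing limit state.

Bolt shear: A_b = π(30)²/4 = 706.86 mm². φR_n = 0.75 × 579 × 706.86 × 6 × 1 = 1841.7 kN.
Bearing (6 mm plate, F_u = 400 MPa): end bolts L_c = 71 − 33/2 = 54.5, R_n = min(1.2×54.5×6×400, 2.4×30×6×400) = 156.96 kN/bolt; interior L_c = 95 − 33 = 62, R_n = 172.8 kN/bolt. φR_n = 0.75 × (2×156.96 + 4×172.8) = 753.8 kN.
Tension rupture (net): A_n = (322 − 2×35)×6 = 1512 mm² (U = 1.0, A_e = A_n). φR_n = 0.75 × 400 × 1512 = 453.6 kN.
Governing: min(1841.7, 753.8, 453.6) = 453.6 kN → net-section rupture.

453.6 kN (net-section rupture governs)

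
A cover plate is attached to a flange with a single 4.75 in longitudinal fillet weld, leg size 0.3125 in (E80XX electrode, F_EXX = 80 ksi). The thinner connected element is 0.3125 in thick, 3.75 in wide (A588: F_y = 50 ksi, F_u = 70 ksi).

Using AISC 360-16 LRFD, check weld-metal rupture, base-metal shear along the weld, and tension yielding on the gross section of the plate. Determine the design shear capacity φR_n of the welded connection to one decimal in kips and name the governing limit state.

Weld metal: throat = 0.707×0.3125 = 0.22094 in, L = 4.75 in. φR_n = 0.75 × 0.6 × 80 × 0.22094 × 4.75 = 37.8 kips.
Base metal shear (0.3125 in plate): yield φR_n = 1.0×0.6×50×0.3125×4.75 = 44.5 kips; rupture φR_n = 0.75×0.6×70×0.3125×4.75 = 46.8 kips; take 44.5 kips (yield).
Tension yield (gross): A_g = 3.75×0.3125 = 1.1719 in². φR_n = 0.90 × 50 × 1.1719 = 52.7 kips.
Governing: min(37.8, 44.5, 52.7) = 37.8 kips → weld metal.

37.8 kips (weld metal governs)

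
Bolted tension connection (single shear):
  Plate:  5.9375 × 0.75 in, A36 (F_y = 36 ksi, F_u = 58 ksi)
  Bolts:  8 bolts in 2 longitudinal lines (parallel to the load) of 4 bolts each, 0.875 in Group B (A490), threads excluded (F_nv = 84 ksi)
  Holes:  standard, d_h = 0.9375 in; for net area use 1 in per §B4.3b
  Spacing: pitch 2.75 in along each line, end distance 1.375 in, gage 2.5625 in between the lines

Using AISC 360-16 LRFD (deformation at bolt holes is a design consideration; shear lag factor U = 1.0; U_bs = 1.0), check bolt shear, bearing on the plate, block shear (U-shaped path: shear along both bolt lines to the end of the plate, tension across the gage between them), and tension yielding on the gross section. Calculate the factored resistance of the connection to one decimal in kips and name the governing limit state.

144.3 kips (gross-section yield governs)

Bolt shear: A_b = π(0.875)²/4 = 0.60132 in². φR_n = 0.75 × 84 × 0.60132 × 8 × 1 = 303.1 kips.
Bearing (0.75 in plate, F_u = 58 ksi): end bolts L_c = 1.375 − 0.9375/2 = 0.90625, R_n = min(1.2×0.90625×0.75×58, 2.4×0.875×0.75×58) = 47.306 kips/bolt; interior L_c = 2.75 − 0.9375 = 1.8125, R_n = 91.35 kips/bolt. φR_n = 0.75 × (2×47.306 + 6×91.35) = 482.0 kips.
Block shear: shear path 2×[1.375+3×2.75] = 2×9.625 in, A_gv = 14.438, A_nv = 2×(9.625 − 3.5×1)×0.75 = 9.1875 in²; tension across gage: (2.5625 − 1×1)×0.75 = 1.1719 in². R_n = min(0.6×58×9.1875, 0.6×36×14.438) + 1.0×58×1.1719 = min(319.73, 311.86) + 67.97 = 379.83 kips. φR_n = 0.75 × 379.83 = 284.9 kips.
Tension yield (gross): A_g = 5.9375×0.75 = 4.4531 in². φR_n = 0.90 × 36 × 4.4531 = 144.3 kips.
Governing: min(303.1, 482.0, 284.9, 144.3) = 144.3 kips → gross-section yield.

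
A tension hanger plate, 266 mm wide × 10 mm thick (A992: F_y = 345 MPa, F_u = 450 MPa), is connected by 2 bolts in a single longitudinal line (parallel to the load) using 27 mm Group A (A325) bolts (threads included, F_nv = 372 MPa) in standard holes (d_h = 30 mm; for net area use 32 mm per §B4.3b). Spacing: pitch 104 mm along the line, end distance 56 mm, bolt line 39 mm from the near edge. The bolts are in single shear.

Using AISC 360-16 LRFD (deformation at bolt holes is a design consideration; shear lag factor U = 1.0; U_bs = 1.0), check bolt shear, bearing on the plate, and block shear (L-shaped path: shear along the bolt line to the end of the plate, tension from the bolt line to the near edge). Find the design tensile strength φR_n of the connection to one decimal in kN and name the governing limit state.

304.4 kN (block shear governs)

Bolt shear: A_b = π(27)²/4 = 572.56 mm². φR_n = 0.75 × 372 × 572.56 × 2 × 1 = 319.5 kN.
Bearing (10 mm plate, F_u = 450 MPa): end bolts L_c = 56 − 30/2 = 41, R_n = min(1.2×41×10×450, 2.4×27×10×450) = 221.4 kN/bolt; interior L_c = 104 − 30 = 74, R_n = 291.6 kN/bolt. φR_n = 0.75 × (1×221.4 + 1×291.6) = 384.8 kN.
Block shear: shear path 1×[56+1×104] = 1×160 mm, A_gv = 1600, A_nv = 1×(160 − 1.5×32)×10 = 1120 mm²; tension to near edge: (39 − 0.5×32)×10 = 230 mm². R_n = min(0.6×450×1120, 0.6×345×1600) + 1.0×450×230 = min(302.4, 331.2) + 103.5 = 405.9 kN. φR_n = 0.75 × 405.9 = 304.4 kN.
Governing: min(319.5, 384.8, 304.4) = 304.4 kN → block shear.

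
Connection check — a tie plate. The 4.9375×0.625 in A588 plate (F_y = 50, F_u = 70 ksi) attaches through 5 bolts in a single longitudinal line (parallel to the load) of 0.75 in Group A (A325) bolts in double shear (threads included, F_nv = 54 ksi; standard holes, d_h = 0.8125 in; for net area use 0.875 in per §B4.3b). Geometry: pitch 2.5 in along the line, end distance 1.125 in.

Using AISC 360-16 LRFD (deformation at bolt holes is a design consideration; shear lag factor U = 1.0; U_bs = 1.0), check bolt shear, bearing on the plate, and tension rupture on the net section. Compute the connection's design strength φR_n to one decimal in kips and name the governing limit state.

Bolt shear: A_b = π(0.75)²/4 = 0.44179 in². φR_n = 0.75 × 54 × 0.44179 × 5 × 2 = 178.9 kips.
Bearing (0.625 in plate, F_u = 70 ksi): end bolts L_c = 1.125 − 0.8125/2 = 0.71875, R_n = min(1.2×0.71875×0.625×70, 2.4×0.75×0.625×70) = 37.734 kips/bolt; interior L_c = 2.5 − 0.8125 = 1.6875, R_n = 78.75 kips/bolt. φR_n = 0.75 × (1×37.734 + 4×78.75) = 264.6 kips.
Tension rupture (net): A_n = (4.9375 − 1×0.875)×0.625 = 2.5391 in² (U = 1.0, A_e = A_n). φR_n = 0.75 × 70 × 2.5391 = 133.3 kips.
Governing: min(178.9, 264.6, 133.3) = 133.3 kips → net-section rupture.

133.3 kips (net-section rupture governs)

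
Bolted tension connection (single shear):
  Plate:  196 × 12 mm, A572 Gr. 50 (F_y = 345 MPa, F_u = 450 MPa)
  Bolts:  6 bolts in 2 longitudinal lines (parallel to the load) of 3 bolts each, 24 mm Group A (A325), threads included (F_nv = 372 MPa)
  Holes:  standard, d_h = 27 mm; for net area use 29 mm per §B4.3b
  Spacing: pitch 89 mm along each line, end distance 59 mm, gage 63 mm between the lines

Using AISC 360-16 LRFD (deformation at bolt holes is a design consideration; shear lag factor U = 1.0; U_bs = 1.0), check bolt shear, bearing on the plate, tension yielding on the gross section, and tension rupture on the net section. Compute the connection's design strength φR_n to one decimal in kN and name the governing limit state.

558.9 kN (net-section rupture governs)

Bolt shear: A_b = π(24)²/4 = 452.39 mm². φR_n = 0.75 × 372 × 452.39 × 6 × 1 = 757.3 kN.
Bearing (12 mm plate, F_u = 450 MPa): end bolts L_c = 59 − 27/2 = 45.5, R_n = min(1.2×45.5×12×450, 2.4×24×12×450) = 294.84 kN/bolt; interior L_c = 89 − 27 = 62, R_n = 311.04 kN/bolt. φR_n = 0.75 × (2×294.84 + 4×311.04) = 1375.4 kN.
Tension yield (gross): A_g = 196×12 = 2352 mm². φR_n = 0.90 × 345 × 2352 = 730.3 kN.
Tension rupture (net): A_n = (196 − 2×29)×12 = 1656 mm² (U = 1.0, A_e = A_n). φR_n = 0.75 × 450 × 1656 = 558.9 kN.
Governing: min(757.3, 1375.4, 730.3, 558.9) = 558.9 kN → net-section rupture.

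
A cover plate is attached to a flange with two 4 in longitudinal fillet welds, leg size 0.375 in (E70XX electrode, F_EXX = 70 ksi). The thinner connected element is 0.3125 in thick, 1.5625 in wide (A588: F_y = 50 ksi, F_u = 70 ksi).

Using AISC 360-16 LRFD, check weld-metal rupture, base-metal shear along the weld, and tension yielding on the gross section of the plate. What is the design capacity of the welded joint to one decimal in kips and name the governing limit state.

22.0 kips (gross-section yield governs)

Weld metal: throat = 0.707×0.375 = 0.26513 in, L = 2×4 = 8 in. φR_n = 0.75 × 0.6 × 70 × 0.26513 × 8 = 66.8 kips.
Base metal shear (0.3125 in plate): yield φR_n = 1.0×0.6×50×0.3125×8 = 75.0 kips; rupture φR_n = 0.75×0.6×70×0.3125×8 = 78.8 kips; take 75.0 kips (yield).
Tension yield (gross): A_g = 1.5625×0.3125 = 0.48828 in². φR_n = 0.90 × 50 × 0.48828 = 22.0 kips.
Governing: min(66.8, 75.0, 22.0) = 22.0 kips → gross-section yield.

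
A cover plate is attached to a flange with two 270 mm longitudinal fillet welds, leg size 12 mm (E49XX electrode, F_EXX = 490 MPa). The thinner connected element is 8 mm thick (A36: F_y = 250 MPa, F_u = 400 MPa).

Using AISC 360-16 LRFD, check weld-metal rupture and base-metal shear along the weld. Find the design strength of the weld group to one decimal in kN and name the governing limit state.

Weld metal: throat = 0.707×12 = 8.484 mm, L = 2×270 = 540 mm. φR_n = 0.75 × 0.6 × 490 × 8.484 × 540 = 1010.2 kN.
Base metal shear (8 mm plate): yield φR_n = 1.0×0.6×250×8×540 = 648.0 kN; rupture φR_n = 0.75×0.6×400×8×540 = 777.6 kN; take 648.0 kN (yield).
Governing: min(1010.2, 648.0) = 648.0 kN → base-metal shear.

648.0 kN (base-metal shear governs)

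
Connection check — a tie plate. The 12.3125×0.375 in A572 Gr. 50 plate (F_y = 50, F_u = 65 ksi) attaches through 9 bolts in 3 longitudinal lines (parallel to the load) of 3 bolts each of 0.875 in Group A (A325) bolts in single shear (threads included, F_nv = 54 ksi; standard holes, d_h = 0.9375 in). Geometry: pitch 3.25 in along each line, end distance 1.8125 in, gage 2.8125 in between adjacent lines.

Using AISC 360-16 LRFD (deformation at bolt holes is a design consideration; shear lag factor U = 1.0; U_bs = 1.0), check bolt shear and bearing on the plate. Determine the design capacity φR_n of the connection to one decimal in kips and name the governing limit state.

219.2 kips (bolt shear governs)

Bolt shear: A_b = π(0.875)²/4 = 0.60132 in². φR_n = 0.75 × 54 × 0.60132 × 9 × 1 = 219.2 kips.
Bearing (0.375 in plate, F_u = 65 ksi): end bolts L_c = 1.8125 − 0.9375/2 = 1.34375, R_n = min(1.2×1.34375×0.375×65, 2.4×0.875×0.375×65) = 39.305 kips/bolt; interior L_c = 3.25 − 0.9375 = 2.3125, R_n = 51.188 kips/bolt. φR_n = 0.75 × (3×39.305 + 6×51.188) = 318.8 kips.
Governing: min(219.2, 318.8) = 219.2 kips → bolt shear.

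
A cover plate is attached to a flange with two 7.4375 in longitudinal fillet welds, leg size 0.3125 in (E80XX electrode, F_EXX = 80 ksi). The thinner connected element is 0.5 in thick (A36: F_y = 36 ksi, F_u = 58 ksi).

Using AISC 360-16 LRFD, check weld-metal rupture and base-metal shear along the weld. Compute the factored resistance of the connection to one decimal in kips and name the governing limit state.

Weld metal: throat = 0.707×0.3125 = 0.22094 in, L = 2×7.4375 = 14.875 in. φR_n = 0.75 × 0.6 × 80 × 0.22094 × 14.875 = 118.3 kips.
Base metal shear (0.5 in plate): yield φR_n = 1.0×0.6×36×0.5×14.875 = 160.7 kips; rupture φR_n = 0.75×0.6×58×0.5×14.875 = 194.1 kips; take 160.7 kips (yield).
Governing: min(118.3, 160.7) = 118.3 kips → weld metal.

118.3 kips (weld metal governs)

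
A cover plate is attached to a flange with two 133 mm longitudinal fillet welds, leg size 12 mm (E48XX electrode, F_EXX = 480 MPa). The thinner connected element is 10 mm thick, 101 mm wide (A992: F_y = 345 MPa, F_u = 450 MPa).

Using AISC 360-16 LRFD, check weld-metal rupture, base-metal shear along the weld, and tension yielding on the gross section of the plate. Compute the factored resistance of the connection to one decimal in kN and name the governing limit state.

Weld metal: throat = 0.707×12 = 8.484 mm, L = 2×133 = 266 mm. φR_n = 0.75 × 0.6 × 480 × 8.484 × 266 = 487.5 kN.
Base metal shear (10 mm plate): yield φR_n = 1.0×0.6×345×10×266 = 550.6 kN; rupture φR_n = 0.75×0.6×450×10×266 = 538.7 kN; take 538.7 kN (rupture).
Tension yield (gross): A_g = 101×10 = 1010 mm². φR_n = 0.90 × 345 × 1010 = 313.6 kN.
Governing: min(487.5, 538.7, 313.6) = 313.6 kN → gross-section yield.

313.6 kN (gross-section yield governs)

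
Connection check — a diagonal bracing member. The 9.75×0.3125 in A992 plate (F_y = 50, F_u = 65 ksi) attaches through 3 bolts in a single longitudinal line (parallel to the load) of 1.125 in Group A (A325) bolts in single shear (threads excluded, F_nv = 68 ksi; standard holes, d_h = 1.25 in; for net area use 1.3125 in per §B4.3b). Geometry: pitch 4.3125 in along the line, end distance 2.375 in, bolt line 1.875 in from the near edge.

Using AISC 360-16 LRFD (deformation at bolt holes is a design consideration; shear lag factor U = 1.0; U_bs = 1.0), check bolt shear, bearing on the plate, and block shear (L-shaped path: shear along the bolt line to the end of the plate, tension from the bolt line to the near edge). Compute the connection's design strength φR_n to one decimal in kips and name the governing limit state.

Bolt shear: A_b = π(1.125)²/4 = 0.99402 in². φR_n = 0.75 × 68 × 0.99402 × 3 × 1 = 152.1 kips.
Bearing (0.3125 in plate, F_u = 65 ksi): end bolts L_c = 2.375 − 1.25/2 = 1.75, R_n = min(1.2×1.75×0.3125×65, 2.4×1.125×0.3125×65) = 42.656 kips/bolt; interior L_c = 4.3125 − 1.25 = 3.0625, R_n = 54.844 kips/bolt. φR_n = 0.75 × (1×42.656 + 2×54.844) = 114.3 kips.
Block shear: shear path 1×[2.375+2×4.3125] = 1×11 in, A_gv = 3.4375, A_nv = 1×(11 − 2.5×1.3125)×0.3125 = 2.4121 in²; tension to near edge: (1.875 − 0.5×1.3125)×0.3125 = 0.38086 in². R_n = min(0.6×65×2.4121, 0.6×50×3.4375) + 1.0×65×0.38086 = min(94.072, 103.13) + 24.756 = 118.83 kips. φR_n = 0.75 × 118.83 = 89.1 kips.
Governing: min(152.1, 114.3, 89.1) = 89.1 kips → block shear.

89.1 kips (block shear governs)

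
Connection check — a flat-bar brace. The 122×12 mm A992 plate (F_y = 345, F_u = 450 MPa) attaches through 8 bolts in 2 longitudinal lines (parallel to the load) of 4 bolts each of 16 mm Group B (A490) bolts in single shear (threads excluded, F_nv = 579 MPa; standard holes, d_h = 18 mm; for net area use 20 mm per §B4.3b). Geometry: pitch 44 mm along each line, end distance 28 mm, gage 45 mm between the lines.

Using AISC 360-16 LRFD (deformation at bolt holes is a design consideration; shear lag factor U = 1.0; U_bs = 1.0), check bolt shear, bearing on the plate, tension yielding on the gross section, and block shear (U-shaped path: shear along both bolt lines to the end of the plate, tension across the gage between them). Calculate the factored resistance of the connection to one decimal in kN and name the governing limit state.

Bolt shear: A_b = π(16)²/4 = 201.06 mm². φR_n = 0.75 × 579 × 201.06 × 8 × 1 = 698.5 kN.
Bearing (12 mm plate, F_u = 450 MPa): end bolts L_c = 28 − 18/2 = 19, R_n = min(1.2×19×12×450, 2.4×16×12×450) = 123.12 kN/bolt; interior L_c = 44 − 18 = 26, R_n = 168.48 kN/bolt. φR_n = 0.75 × (2×123.12 + 6×168.48) = 942.8 kN.
Tension yield (gross): A_g = 122×12 = 1464 mm². φR_n = 0.90 × 345 × 1464 = 454.6 kN.
Block shear: shear path 2×[28+3×44] = 2×160 mm, A_gv = 3840, A_nv = 2×(160 − 3.5×20)×12 = 2160 mm²; tension across gage: (45 − 1×20)×12 = 300 mm². R_n = min(0.6×450×2160, 0.6×345×3840) + 1.0×450×300 = min(583.2, 794.88) + 135 = 718.2 kN. φR_n = 0.75 × 718.2 = 538.7 kN.
Governing: min(698.5, 942.8, 454.6, 538.7) = 454.6 kN → gross-section yield.

454.6 kN (gross-section yield governs)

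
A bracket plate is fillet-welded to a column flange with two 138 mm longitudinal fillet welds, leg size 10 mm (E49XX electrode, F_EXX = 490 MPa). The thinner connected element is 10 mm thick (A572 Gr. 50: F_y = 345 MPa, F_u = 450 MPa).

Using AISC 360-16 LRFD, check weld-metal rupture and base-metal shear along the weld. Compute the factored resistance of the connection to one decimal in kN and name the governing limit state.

430.3 kN (weld metal governs)

Weld metal: throat = 0.707×10 = 7.07 mm, L = 2×138 = 276 mm. φR_n = 0.75 × 0.6 × 490 × 7.07 × 276 = 430.3 kN.
Base metal shear (10 mm plate): yield φR_n = 1.0×0.6×345×10×276 = 571.3 kN; rupture φR_n = 0.75×0.6×450×10×276 = 558.9 kN; take 558.9 kN (rupture).
Governing: min(430.3, 558.9) = 430.3 kN → weld metal.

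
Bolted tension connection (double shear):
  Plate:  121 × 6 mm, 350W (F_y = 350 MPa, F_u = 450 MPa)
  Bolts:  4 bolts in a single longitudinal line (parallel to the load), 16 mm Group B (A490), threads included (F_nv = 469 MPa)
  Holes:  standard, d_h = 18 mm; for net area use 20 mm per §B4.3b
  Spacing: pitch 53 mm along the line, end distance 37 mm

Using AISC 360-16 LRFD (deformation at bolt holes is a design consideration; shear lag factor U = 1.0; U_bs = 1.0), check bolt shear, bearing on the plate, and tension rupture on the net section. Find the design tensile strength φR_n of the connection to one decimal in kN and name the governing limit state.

204.5 kN (net-section rupture governs)

Bolt shear: A_b = π(16)²/4 = 201.06 mm². φR_n = 0.75 × 469 × 201.06 × 4 × 2 = 565.8 kN.
Bearing (6 mm plate, F_u = 450 MPa): end bolts L_c = 37 − 18/2 = 28, R_n = min(1.2×28×6×450, 2.4×16×6×450) = 90.72 kN/bolt; interior L_c = 53 − 18 = 35, R_n = 103.68 kN/bolt. φR_n = 0.75 × (1×90.72 + 3×103.68) = 301.3 kN.
Tension rupture (net): A_n = (121 − 1×20)×6 = 606 mm² (U = 1.0, A_e = A_n). φR_n = 0.75 × 450 × 606 = 204.5 kN.
Governing: min(565.8, 301.3, 204.5) = 204.5 kN → net-section rupture.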